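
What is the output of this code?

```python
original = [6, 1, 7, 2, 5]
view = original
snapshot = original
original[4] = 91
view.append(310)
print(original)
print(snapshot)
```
[6, 1, 7, 2, 91, 310]
[6, 1, 7, 2, 91, 310]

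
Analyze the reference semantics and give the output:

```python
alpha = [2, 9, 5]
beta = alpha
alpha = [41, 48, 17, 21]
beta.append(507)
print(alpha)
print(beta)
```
[41, 48, 17, 21]
[2, 9, 5, 507]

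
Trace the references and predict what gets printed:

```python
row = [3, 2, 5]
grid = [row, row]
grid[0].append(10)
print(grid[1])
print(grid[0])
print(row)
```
[3, 2, 5, 10]
[3, 2, 5, 10]
[3, 2, 5, 10]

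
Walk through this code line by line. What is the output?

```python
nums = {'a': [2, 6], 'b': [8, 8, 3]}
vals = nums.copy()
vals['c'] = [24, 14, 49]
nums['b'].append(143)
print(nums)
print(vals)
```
{'a': [2, 6], 'b': [8, 8, 3, 143]}
{'a': [2, 6], 'b': [8, 8, 3, 143], 'c': [24, 14, 49]}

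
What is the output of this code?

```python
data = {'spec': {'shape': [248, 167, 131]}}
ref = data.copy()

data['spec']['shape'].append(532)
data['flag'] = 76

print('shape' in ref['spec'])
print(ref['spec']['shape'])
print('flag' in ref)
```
True
[248, 167, 131, 532]
False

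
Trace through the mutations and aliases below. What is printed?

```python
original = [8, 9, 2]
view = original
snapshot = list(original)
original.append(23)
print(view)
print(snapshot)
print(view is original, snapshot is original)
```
[8, 9, 2, 23]
[8, 9, 2]
True False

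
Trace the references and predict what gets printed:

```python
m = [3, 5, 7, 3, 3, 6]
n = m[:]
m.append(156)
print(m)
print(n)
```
[3, 5, 7, 3, 3, 6, 156]
[3, 5, 7, 3, 3, 6]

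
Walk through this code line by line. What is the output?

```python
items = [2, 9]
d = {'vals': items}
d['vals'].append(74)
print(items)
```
[2, 9, 74]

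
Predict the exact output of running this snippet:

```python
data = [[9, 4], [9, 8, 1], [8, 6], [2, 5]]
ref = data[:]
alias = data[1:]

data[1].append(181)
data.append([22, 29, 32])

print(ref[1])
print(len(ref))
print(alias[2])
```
[9, 8, 1, 181]
4
[2, 5]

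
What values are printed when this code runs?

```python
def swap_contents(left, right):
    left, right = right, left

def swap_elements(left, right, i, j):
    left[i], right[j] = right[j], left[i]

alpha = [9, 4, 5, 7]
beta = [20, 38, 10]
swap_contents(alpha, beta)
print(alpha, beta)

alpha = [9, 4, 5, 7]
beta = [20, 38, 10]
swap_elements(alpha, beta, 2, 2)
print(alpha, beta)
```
[9, 4, 5, 7] [20, 38, 10]
[9, 4, 10, 7] [20, 38, 5]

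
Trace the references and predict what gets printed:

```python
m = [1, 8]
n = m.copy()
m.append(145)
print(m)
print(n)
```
[1, 8, 145]
[1, 8]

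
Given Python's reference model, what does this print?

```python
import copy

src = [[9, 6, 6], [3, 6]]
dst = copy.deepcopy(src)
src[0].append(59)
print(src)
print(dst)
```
[[9, 6, 6, 59], [3, 6]]
[[9, 6, 6], [3, 6]]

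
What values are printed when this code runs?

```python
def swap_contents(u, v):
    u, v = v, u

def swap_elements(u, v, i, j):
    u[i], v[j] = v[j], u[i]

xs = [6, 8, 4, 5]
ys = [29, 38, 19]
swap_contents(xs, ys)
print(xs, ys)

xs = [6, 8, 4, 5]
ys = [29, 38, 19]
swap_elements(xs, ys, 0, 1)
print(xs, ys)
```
[6, 8, 4, 5] [29, 38, 19]
[38, 8, 4, 5] [29, 6, 19]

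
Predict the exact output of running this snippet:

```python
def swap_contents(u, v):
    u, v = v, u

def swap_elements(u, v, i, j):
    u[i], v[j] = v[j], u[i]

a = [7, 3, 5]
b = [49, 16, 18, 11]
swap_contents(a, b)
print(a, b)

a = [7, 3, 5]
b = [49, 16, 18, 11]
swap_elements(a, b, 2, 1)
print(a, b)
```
[7, 3, 5] [49, 16, 18, 11]
[7, 3, 16] [49, 5, 18, 11]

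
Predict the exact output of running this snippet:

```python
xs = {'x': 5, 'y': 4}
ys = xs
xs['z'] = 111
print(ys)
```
{'x': 5, 'y': 4, 'z': 111}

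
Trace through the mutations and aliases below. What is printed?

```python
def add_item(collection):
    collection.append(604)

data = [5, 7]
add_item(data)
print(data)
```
[5, 7, 604]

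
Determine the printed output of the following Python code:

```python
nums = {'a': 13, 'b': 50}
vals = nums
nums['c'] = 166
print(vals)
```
{'a': 13, 'b': 50, 'c': 166}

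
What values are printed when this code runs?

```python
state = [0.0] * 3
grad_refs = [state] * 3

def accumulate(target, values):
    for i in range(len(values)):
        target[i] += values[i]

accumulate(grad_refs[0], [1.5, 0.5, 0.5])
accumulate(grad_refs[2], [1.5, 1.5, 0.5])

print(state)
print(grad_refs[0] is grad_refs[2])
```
[3.0, 2.0, 1.0]
True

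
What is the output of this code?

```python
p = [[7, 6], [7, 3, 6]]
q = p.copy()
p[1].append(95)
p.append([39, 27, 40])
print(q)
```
[[7, 6], [7, 3, 6, 95]]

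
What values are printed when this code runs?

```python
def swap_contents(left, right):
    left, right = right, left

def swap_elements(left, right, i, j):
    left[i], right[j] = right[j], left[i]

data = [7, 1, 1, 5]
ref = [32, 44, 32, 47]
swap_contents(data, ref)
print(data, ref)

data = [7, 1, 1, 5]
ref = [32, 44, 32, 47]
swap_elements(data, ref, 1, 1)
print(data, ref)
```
[7, 1, 1, 5] [32, 44, 32, 47]
[7, 44, 1, 5] [32, 1, 32, 47]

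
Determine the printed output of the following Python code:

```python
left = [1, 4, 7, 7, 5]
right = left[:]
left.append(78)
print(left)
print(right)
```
[1, 4, 7, 7, 5, 78]
[1, 4, 7, 7, 5]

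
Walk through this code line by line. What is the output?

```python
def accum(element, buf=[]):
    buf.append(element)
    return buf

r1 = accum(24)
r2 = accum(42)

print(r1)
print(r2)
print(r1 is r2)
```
[24, 42]
[24, 42]
True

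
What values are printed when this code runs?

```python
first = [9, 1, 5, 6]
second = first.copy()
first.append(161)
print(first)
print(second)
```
[9, 1, 5, 6, 161]
[9, 1, 5, 6]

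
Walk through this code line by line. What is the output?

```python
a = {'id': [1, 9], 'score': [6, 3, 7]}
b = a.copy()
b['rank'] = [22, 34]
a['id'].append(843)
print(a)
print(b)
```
{'id': [1, 9, 843], 'score': [6, 3, 7]}
{'id': [1, 9, 843], 'score': [6, 3, 7], 'rank': [22, 34]}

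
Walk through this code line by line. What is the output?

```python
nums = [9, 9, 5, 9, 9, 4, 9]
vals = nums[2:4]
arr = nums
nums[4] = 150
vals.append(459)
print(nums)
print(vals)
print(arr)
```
[9, 9, 5, 9, 150, 4, 9]
[5, 9, 459]
[9, 9, 5, 9, 150, 4, 9]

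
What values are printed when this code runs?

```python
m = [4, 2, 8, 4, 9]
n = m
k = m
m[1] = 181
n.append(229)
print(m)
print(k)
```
[4, 181, 8, 4, 9, 229]
[4, 181, 8, 4, 9, 229]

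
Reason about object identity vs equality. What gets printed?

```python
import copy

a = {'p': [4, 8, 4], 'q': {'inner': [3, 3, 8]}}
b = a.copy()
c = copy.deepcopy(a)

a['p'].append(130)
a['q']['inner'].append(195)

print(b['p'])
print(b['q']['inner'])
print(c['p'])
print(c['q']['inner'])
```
[4, 8, 4, 130]
[3, 3, 8, 195]
[4, 8, 4]
[3, 3, 8]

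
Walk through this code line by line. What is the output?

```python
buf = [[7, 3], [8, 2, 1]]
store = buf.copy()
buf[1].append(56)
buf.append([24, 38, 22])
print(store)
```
[[7, 3], [8, 2, 1, 56]]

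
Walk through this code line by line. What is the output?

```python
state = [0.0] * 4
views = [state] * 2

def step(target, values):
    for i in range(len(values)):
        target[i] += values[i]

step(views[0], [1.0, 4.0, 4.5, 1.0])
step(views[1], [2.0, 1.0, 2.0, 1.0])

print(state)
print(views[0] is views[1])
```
[3.0, 5.0, 6.5, 2.0]
True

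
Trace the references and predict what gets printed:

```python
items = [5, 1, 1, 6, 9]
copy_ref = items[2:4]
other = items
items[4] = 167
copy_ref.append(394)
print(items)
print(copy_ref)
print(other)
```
[5, 1, 1, 6, 167]
[1, 6, 394]
[5, 1, 1, 6, 167]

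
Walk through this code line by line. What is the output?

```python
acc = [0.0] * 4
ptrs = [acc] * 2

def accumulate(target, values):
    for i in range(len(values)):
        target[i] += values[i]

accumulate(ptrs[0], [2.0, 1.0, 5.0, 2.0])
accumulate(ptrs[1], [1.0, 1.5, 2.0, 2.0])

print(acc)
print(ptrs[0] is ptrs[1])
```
[3.0, 2.5, 7.0, 4.0]
True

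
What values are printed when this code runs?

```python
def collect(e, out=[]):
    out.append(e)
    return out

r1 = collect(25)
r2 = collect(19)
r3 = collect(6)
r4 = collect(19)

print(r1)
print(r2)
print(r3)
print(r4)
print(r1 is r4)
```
[25, 19, 6, 19]
[25, 19, 6, 19]
[25, 19, 6, 19]
[25, 19, 6, 19]
True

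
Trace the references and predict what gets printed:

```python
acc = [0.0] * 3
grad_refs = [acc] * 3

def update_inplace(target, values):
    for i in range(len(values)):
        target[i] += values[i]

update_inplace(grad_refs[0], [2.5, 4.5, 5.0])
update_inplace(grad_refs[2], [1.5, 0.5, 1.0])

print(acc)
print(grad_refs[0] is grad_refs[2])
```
[4.0, 5.0, 6.0]
True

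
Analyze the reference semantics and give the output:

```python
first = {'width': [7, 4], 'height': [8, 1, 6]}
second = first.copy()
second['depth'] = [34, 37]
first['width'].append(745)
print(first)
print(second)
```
{'width': [7, 4, 745], 'height': [8, 1, 6]}
{'width': [7, 4, 745], 'height': [8, 1, 6], 'depth': [34, 37]}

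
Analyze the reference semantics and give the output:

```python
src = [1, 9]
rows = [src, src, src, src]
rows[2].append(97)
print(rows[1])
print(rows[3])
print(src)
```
[1, 9, 97]
[1, 9, 97]
[1, 9, 97]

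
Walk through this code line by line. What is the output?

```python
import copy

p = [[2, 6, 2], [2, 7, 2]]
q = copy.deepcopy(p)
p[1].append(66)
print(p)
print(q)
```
[[2, 6, 2], [2, 7, 2, 66]]
[[2, 6, 2], [2, 7, 2]]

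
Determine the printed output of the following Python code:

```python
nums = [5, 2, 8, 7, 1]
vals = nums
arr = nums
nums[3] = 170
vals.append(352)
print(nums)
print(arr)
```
[5, 2, 8, 170, 1, 352]
[5, 2, 8, 170, 1, 352]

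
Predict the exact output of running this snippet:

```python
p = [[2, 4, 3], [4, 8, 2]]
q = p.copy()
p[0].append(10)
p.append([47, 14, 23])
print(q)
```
[[2, 4, 3, 10], [4, 8, 2]]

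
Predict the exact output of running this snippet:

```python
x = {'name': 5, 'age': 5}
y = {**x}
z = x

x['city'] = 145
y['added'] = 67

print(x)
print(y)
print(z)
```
{'name': 5, 'age': 5, 'city': 145}
{'name': 5, 'age': 5, 'added': 67}
{'name': 5, 'age': 5, 'city': 145}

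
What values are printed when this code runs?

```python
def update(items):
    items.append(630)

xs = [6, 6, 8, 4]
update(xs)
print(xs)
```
[6, 6, 8, 4, 630]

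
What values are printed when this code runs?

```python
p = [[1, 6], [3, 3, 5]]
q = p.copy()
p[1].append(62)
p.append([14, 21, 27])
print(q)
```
[[1, 6], [3, 3, 5, 62]]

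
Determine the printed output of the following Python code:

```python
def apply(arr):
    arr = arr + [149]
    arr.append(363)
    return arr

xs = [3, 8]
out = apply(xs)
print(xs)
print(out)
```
[3, 8]
[3, 8, 149, 363]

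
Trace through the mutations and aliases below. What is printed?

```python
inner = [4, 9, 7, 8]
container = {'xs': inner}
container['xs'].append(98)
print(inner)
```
[4, 9, 7, 8, 98]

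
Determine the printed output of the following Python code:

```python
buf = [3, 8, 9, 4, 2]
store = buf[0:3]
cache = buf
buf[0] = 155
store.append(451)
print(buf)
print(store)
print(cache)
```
[155, 8, 9, 4, 2]
[3, 8, 9, 451]
[155, 8, 9, 4, 2]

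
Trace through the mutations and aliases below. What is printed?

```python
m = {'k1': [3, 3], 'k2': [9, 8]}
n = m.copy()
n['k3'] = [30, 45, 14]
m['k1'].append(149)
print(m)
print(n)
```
{'k1': [3, 3, 149], 'k2': [9, 8]}
{'k1': [3, 3, 149], 'k2': [9, 8], 'k3': [30, 45, 14]}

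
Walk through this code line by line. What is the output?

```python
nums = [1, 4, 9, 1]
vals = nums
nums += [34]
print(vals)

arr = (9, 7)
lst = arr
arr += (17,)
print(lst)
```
[1, 4, 9, 1, 34]
(9, 7)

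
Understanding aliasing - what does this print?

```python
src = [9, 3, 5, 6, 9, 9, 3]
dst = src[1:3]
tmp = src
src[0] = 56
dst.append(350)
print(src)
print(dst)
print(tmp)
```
[56, 3, 5, 6, 9, 9, 3]
[3, 5, 350]
[56, 3, 5, 6, 9, 9, 3]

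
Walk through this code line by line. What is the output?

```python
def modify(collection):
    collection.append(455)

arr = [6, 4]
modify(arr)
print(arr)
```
[6, 4, 455]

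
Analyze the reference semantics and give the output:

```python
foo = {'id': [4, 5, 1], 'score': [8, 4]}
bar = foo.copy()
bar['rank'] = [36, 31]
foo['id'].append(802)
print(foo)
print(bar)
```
{'id': [4, 5, 1, 802], 'score': [8, 4]}
{'id': [4, 5, 1, 802], 'score': [8, 4], 'rank': [36, 31]}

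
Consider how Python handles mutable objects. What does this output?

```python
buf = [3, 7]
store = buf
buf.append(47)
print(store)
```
[3, 7, 47]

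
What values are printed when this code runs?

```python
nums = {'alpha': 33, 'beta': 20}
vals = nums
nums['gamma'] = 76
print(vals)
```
{'alpha': 33, 'beta': 20, 'gamma': 76}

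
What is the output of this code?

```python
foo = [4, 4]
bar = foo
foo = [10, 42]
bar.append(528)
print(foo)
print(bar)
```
[10, 42]
[4, 4, 528]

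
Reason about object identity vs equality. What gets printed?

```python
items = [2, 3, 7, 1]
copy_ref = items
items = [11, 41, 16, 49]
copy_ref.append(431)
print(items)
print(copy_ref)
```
[11, 41, 16, 49]
[2, 3, 7, 1, 431]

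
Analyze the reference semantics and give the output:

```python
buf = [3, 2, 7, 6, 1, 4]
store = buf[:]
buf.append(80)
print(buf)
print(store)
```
[3, 2, 7, 6, 1, 4, 80]
[3, 2, 7, 6, 1, 4]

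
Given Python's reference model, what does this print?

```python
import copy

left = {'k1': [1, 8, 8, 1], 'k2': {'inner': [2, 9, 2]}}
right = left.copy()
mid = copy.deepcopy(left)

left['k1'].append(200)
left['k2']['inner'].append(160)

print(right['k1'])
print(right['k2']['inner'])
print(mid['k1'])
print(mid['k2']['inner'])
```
[1, 8, 8, 1, 200]
[2, 9, 2, 160]
[1, 8, 8, 1]
[2, 9, 2]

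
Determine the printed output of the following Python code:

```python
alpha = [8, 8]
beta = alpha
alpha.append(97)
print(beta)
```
[8, 8, 97]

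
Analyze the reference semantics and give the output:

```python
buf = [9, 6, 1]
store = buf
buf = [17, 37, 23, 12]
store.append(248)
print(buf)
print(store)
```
[17, 37, 23, 12]
[9, 6, 1, 248]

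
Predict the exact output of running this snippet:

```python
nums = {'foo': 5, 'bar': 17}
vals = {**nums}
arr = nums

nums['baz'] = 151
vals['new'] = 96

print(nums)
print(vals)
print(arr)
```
{'foo': 5, 'bar': 17, 'baz': 151}
{'foo': 5, 'bar': 17, 'new': 96}
{'foo': 5, 'bar': 17, 'baz': 151}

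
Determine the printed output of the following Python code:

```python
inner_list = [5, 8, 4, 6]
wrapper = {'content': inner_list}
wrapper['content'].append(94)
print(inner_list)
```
[5, 8, 4, 6, 94]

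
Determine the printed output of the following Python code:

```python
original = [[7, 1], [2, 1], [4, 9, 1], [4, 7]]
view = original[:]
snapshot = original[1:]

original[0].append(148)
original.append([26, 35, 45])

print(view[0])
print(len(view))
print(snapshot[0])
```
[7, 1, 148]
4
[2, 1]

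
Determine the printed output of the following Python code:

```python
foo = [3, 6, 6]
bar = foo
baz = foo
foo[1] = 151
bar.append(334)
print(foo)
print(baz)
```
[3, 151, 6, 334]
[3, 151, 6, 334]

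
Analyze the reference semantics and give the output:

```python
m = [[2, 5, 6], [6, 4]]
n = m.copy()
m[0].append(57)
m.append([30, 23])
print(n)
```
[[2, 5, 6, 57], [6, 4]]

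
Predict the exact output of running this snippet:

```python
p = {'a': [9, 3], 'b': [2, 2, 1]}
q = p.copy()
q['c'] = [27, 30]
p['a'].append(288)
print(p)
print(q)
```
{'a': [9, 3, 288], 'b': [2, 2, 1]}
{'a': [9, 3, 288], 'b': [2, 2, 1], 'c': [27, 30]}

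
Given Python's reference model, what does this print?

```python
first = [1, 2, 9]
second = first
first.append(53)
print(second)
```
[1, 2, 9, 53]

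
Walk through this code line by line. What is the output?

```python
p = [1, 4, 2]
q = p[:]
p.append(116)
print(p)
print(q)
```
[1, 4, 2, 116]
[1, 4, 2]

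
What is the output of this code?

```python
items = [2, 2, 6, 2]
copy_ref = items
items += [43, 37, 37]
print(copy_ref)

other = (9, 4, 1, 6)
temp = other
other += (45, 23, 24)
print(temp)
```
[2, 2, 6, 2, 43, 37, 37]
(9, 4, 1, 6)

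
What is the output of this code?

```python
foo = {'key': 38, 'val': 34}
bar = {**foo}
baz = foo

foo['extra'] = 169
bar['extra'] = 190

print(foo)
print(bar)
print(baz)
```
{'key': 38, 'val': 34, 'extra': 169}
{'key': 38, 'val': 34, 'extra': 190}
{'key': 38, 'val': 34, 'extra': 169}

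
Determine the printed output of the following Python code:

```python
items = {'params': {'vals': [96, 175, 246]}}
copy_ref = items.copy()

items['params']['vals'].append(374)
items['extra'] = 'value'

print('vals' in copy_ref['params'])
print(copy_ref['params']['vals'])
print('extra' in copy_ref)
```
True
[96, 175, 246, 374]
False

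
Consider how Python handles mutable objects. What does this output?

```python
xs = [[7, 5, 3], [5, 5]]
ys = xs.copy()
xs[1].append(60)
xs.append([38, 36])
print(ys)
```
[[7, 5, 3], [5, 5, 60]]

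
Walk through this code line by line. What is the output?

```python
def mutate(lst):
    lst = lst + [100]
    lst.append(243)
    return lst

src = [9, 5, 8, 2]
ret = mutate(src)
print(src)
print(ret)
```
[9, 5, 8, 2]
[9, 5, 8, 2, 100, 243]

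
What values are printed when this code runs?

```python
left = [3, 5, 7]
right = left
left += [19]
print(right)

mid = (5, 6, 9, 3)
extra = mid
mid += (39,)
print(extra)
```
[3, 5, 7, 19]
(5, 6, 9, 3)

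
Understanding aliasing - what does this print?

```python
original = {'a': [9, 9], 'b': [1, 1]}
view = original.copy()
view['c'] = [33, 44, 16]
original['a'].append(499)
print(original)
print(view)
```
{'a': [9, 9, 499], 'b': [1, 1]}
{'a': [9, 9, 499], 'b': [1, 1], 'c': [33, 44, 16]}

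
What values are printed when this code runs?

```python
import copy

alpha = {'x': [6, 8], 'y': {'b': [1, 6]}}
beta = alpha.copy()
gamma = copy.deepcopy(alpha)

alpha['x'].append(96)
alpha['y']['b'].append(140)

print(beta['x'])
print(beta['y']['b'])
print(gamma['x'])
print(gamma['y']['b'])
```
[6, 8, 96]
[1, 6, 140]
[6, 8]
[1, 6]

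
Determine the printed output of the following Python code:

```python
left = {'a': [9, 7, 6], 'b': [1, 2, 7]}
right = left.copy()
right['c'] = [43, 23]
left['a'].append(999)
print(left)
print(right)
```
{'a': [9, 7, 6, 999], 'b': [1, 2, 7]}
{'a': [9, 7, 6, 999], 'b': [1, 2, 7], 'c': [43, 23]}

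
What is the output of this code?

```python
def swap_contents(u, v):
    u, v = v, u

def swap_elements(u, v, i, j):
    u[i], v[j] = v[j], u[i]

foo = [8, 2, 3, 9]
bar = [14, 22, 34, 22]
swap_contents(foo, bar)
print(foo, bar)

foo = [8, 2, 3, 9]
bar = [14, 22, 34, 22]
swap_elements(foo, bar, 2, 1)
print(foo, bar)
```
[8, 2, 3, 9] [14, 22, 34, 22]
[8, 2, 22, 9] [14, 3, 34, 22]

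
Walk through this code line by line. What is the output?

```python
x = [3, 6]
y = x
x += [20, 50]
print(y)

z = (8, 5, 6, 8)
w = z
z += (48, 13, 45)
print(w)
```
[3, 6, 20, 50]
(8, 5, 6, 8)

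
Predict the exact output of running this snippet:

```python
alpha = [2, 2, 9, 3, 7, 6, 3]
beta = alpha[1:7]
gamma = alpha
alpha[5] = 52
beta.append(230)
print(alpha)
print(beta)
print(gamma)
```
[2, 2, 9, 3, 7, 52, 3]
[2, 9, 3, 7, 6, 3, 230]
[2, 2, 9, 3, 7, 52, 3]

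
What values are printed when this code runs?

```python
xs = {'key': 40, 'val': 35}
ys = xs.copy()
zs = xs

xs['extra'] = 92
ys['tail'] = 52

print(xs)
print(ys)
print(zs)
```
{'key': 40, 'val': 35, 'extra': 92}
{'key': 40, 'val': 35, 'tail': 52}
{'key': 40, 'val': 35, 'extra': 92}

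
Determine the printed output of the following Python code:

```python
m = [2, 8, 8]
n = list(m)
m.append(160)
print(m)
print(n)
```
[2, 8, 8, 160]
[2, 8, 8]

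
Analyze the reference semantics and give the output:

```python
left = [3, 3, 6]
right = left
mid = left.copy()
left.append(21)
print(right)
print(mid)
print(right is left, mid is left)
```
[3, 3, 6, 21]
[3, 3, 6]
True False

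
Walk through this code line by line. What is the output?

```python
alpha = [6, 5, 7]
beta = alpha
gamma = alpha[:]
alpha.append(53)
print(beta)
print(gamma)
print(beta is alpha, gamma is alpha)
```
[6, 5, 7, 53]
[6, 5, 7]
True False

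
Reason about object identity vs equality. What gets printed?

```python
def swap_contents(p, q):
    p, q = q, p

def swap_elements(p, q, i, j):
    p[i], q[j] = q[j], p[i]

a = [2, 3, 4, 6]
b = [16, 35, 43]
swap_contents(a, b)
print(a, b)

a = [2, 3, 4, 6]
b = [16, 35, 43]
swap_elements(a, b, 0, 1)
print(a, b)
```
[2, 3, 4, 6] [16, 35, 43]
[35, 3, 4, 6] [16, 2, 43]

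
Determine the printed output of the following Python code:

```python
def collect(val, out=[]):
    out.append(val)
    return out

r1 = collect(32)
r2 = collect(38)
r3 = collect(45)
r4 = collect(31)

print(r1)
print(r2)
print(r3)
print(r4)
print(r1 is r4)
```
[32, 38, 45, 31]
[32, 38, 45, 31]
[32, 38, 45, 31]
[32, 38, 45, 31]
True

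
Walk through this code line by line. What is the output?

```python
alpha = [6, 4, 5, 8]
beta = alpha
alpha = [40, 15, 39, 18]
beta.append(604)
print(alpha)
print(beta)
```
[40, 15, 39, 18]
[6, 4, 5, 8, 604]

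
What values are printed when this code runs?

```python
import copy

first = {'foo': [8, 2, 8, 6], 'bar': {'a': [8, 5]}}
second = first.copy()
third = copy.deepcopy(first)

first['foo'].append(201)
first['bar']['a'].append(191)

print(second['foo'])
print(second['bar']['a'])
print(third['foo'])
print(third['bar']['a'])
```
[8, 2, 8, 6, 201]
[8, 5, 191]
[8, 2, 8, 6]
[8, 5]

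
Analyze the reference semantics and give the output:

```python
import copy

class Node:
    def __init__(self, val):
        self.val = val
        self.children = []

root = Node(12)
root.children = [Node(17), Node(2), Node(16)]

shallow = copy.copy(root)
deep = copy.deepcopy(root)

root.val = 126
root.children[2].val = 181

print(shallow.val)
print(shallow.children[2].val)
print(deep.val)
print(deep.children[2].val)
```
12
181
12
16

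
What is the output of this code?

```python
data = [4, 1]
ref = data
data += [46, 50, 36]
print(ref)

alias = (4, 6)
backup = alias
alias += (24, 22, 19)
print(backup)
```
[4, 1, 46, 50, 36]
(4, 6)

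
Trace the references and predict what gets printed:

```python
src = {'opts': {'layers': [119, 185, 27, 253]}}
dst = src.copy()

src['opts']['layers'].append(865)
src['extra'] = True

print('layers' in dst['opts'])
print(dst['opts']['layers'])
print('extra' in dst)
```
True
[119, 185, 27, 253, 865]
False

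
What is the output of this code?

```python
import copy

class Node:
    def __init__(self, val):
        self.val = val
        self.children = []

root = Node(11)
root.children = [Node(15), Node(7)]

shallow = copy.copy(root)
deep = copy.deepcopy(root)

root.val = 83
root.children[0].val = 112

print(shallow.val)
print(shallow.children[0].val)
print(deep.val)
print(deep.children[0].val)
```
11
112
11
15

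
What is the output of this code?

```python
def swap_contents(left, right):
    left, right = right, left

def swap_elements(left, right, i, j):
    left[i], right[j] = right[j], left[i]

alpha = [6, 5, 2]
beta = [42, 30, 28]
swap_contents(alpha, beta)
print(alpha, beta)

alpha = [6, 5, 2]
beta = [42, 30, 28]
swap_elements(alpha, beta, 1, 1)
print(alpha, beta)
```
[6, 5, 2] [42, 30, 28]
[6, 30, 2] [42, 5, 28]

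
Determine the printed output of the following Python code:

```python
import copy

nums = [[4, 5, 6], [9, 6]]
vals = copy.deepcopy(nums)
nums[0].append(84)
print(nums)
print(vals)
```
[[4, 5, 6, 84], [9, 6]]
[[4, 5, 6], [9, 6]]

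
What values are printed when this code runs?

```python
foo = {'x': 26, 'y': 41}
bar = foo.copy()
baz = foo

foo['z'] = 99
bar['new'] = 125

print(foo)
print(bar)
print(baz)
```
{'x': 26, 'y': 41, 'z': 99}
{'x': 26, 'y': 41, 'new': 125}
{'x': 26, 'y': 41, 'z': 99}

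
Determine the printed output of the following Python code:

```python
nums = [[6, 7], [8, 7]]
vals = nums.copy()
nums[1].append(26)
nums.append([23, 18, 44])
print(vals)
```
[[6, 7], [8, 7, 26]]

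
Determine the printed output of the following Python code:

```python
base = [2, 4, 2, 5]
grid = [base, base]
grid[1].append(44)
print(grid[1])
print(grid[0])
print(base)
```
[2, 4, 2, 5, 44]
[2, 4, 2, 5, 44]
[2, 4, 2, 5, 44]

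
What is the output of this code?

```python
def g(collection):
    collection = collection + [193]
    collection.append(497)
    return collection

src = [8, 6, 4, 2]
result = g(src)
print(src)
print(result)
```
[8, 6, 4, 2]
[8, 6, 4, 2, 193, 497]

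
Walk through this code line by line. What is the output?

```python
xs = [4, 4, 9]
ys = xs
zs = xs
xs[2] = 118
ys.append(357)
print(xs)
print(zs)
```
[4, 4, 118, 357]
[4, 4, 118, 357]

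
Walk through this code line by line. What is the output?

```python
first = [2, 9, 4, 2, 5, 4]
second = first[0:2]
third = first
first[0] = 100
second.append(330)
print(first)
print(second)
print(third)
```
[100, 9, 4, 2, 5, 4]
[2, 9, 330]
[100, 9, 4, 2, 5, 4]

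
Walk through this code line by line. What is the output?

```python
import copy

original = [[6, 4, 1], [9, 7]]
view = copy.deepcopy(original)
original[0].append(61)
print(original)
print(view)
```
[[6, 4, 1, 61], [9, 7]]
[[6, 4, 1], [9, 7]]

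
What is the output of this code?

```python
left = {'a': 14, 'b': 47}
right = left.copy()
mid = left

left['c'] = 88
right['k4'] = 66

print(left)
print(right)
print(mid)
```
{'a': 14, 'b': 47, 'c': 88}
{'a': 14, 'b': 47, 'k4': 66}
{'a': 14, 'b': 47, 'c': 88}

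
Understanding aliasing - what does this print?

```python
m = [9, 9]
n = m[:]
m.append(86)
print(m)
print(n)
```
[9, 9, 86]
[9, 9]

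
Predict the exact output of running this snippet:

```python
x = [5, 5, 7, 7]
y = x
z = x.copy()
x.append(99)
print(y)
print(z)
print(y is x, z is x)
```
[5, 5, 7, 7, 99]
[5, 5, 7, 7]
True False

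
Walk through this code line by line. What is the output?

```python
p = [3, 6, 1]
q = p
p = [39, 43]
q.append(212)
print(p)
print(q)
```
[39, 43]
[3, 6, 1, 212]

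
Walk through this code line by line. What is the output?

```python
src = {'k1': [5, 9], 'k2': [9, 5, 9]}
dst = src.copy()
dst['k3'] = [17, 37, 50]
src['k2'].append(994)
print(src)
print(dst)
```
{'k1': [5, 9], 'k2': [9, 5, 9, 994]}
{'k1': [5, 9], 'k2': [9, 5, 9, 994], 'k3': [17, 37, 50]}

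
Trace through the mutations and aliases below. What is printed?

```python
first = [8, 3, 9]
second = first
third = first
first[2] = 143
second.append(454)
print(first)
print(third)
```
[8, 3, 143, 454]
[8, 3, 143, 454]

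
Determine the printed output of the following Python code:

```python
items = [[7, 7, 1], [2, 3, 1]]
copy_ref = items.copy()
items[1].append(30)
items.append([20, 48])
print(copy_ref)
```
[[7, 7, 1], [2, 3, 1, 30]]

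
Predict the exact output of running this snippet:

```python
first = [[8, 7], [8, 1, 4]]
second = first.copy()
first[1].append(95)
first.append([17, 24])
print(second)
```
[[8, 7], [8, 1, 4, 95]]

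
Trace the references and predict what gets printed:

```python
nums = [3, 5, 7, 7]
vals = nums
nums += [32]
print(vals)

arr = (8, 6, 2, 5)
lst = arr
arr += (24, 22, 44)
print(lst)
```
[3, 5, 7, 7, 32]
(8, 6, 2, 5)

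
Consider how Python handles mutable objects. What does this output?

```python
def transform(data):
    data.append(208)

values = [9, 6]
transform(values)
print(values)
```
[9, 6, 208]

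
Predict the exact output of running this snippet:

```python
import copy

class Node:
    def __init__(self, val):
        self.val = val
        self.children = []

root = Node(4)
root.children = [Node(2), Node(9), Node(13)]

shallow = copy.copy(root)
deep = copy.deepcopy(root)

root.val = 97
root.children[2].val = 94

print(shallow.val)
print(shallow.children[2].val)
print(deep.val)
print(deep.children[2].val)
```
4
94
4
13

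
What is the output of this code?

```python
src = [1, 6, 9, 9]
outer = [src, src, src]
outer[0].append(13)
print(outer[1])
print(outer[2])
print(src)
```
[1, 6, 9, 9, 13]
[1, 6, 9, 9, 13]
[1, 6, 9, 9, 13]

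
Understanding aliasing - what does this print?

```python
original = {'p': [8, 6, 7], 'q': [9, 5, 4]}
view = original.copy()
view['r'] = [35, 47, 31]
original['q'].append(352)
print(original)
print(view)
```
{'p': [8, 6, 7], 'q': [9, 5, 4, 352]}
{'p': [8, 6, 7], 'q': [9, 5, 4, 352], 'r': [35, 47, 31]}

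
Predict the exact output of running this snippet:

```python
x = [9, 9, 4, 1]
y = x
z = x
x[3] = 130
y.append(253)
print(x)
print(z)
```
[9, 9, 4, 130, 253]
[9, 9, 4, 130, 253]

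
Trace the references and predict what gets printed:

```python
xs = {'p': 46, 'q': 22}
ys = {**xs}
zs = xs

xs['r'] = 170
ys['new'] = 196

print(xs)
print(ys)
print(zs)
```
{'p': 46, 'q': 22, 'r': 170}
{'p': 46, 'q': 22, 'new': 196}
{'p': 46, 'q': 22, 'r': 170}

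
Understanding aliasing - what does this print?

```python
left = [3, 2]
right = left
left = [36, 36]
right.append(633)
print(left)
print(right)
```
[36, 36]
[3, 2, 633]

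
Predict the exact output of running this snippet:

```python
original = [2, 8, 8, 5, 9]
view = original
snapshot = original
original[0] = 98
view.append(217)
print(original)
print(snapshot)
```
[98, 8, 8, 5, 9, 217]
[98, 8, 8, 5, 9, 217]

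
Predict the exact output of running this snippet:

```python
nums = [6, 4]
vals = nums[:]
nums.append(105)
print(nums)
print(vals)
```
[6, 4, 105]
[6, 4]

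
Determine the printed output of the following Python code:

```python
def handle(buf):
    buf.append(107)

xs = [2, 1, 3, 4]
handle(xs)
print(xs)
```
[2, 1, 3, 4, 107]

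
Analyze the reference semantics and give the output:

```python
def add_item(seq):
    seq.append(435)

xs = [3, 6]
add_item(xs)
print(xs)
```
[3, 6, 435]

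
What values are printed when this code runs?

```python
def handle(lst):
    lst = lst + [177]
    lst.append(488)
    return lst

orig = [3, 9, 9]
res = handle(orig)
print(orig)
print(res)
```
[3, 9, 9]
[3, 9, 9, 177, 488]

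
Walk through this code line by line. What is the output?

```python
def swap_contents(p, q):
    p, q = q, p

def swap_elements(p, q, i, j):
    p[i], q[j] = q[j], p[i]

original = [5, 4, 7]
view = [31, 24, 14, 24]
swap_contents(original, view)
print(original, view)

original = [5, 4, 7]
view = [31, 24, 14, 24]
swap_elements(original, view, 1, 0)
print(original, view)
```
[5, 4, 7] [31, 24, 14, 24]
[5, 31, 7] [4, 24, 14, 24]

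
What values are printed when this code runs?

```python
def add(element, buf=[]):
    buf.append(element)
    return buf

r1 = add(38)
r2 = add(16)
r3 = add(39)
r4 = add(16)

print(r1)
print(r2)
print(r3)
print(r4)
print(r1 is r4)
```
[38, 16, 39, 16]
[38, 16, 39, 16]
[38, 16, 39, 16]
[38, 16, 39, 16]
True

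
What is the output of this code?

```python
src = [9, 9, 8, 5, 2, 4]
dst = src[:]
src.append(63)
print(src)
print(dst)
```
[9, 9, 8, 5, 2, 4, 63]
[9, 9, 8, 5, 2, 4]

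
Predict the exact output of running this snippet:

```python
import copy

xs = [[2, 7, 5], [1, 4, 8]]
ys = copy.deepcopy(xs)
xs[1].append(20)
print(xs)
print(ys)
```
[[2, 7, 5], [1, 4, 8, 20]]
[[2, 7, 5], [1, 4, 8]]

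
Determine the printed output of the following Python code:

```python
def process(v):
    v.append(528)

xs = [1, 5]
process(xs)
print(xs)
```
[1, 5, 528]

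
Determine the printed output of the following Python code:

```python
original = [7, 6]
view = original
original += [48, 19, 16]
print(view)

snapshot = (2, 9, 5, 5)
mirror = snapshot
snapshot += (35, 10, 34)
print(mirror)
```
[7, 6, 48, 19, 16]
(2, 9, 5, 5)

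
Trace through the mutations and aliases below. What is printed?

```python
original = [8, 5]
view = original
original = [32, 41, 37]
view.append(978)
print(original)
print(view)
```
[32, 41, 37]
[8, 5, 978]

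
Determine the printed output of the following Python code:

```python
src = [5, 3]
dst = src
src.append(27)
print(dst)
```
[5, 3, 27]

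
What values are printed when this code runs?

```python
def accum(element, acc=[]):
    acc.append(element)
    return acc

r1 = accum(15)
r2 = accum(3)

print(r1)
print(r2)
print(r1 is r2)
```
[15, 3]
[15, 3]
True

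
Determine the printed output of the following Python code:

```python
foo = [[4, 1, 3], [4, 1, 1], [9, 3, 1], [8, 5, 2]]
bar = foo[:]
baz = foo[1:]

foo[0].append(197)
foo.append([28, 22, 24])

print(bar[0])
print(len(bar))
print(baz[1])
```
[4, 1, 3, 197]
4
[9, 3, 1]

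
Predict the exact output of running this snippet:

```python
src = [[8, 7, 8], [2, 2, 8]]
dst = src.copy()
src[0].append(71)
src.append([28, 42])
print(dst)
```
[[8, 7, 8, 71], [2, 2, 8]]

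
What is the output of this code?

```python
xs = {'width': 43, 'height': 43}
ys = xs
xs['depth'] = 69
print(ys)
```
{'width': 43, 'height': 43, 'depth': 69}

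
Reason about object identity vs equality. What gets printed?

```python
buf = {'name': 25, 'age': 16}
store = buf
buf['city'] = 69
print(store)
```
{'name': 25, 'age': 16, 'city': 69}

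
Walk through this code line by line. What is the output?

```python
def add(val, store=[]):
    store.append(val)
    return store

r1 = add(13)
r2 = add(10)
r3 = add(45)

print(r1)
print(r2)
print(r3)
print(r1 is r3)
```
[13, 10, 45]
[13, 10, 45]
[13, 10, 45]
True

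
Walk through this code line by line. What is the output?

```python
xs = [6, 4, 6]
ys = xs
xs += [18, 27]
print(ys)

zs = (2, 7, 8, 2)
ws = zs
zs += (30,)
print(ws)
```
[6, 4, 6, 18, 27]
(2, 7, 8, 2)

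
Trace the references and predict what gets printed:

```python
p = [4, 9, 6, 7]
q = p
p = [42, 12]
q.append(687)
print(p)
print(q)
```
[42, 12]
[4, 9, 6, 7, 687]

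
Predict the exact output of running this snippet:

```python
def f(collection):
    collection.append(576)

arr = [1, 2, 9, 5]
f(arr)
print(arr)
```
[1, 2, 9, 5, 576]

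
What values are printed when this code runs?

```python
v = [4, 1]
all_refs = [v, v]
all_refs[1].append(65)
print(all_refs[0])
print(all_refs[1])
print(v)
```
[4, 1, 65]
[4, 1, 65]
[4, 1, 65]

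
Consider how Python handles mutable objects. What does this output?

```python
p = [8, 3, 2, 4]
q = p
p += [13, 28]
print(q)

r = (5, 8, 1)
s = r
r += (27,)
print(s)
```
[8, 3, 2, 4, 13, 28]
(5, 8, 1)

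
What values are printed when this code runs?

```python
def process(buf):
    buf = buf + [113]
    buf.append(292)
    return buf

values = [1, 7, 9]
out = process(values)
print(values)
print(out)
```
[1, 7, 9]
[1, 7, 9, 113, 292]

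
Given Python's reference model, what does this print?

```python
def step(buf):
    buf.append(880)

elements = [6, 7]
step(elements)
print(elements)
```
[6, 7, 880]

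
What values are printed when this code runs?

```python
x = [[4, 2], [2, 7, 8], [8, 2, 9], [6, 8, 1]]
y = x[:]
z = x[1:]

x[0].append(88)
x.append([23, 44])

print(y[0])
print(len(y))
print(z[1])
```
[4, 2, 88]
4
[8, 2, 9]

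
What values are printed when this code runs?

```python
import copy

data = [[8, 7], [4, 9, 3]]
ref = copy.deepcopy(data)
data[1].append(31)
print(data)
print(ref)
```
[[8, 7], [4, 9, 3, 31]]
[[8, 7], [4, 9, 3]]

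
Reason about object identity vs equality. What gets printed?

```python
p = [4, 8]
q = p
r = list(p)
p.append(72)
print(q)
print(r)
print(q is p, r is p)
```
[4, 8, 72]
[4, 8]
True False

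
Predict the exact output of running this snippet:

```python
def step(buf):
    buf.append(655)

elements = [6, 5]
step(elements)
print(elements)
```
[6, 5, 655]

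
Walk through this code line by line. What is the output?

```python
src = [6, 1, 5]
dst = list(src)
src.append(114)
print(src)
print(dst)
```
[6, 1, 5, 114]
[6, 1, 5]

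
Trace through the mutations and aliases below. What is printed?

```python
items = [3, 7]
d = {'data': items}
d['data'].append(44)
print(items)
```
[3, 7, 44]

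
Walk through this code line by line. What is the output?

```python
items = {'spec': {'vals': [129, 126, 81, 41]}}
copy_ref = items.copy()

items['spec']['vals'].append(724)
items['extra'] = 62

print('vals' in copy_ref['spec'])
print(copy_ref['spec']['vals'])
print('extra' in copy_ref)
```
True
[129, 126, 81, 41, 724]
False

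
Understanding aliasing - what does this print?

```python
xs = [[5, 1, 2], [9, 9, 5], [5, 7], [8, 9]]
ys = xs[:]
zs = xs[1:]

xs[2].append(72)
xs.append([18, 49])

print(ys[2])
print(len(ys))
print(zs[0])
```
[5, 7, 72]
4
[9, 9, 5]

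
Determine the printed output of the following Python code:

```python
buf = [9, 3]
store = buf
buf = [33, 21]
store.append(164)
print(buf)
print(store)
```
[33, 21]
[9, 3, 164]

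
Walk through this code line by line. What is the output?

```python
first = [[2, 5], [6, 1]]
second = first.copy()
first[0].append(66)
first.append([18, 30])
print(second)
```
[[2, 5, 66], [6, 1]]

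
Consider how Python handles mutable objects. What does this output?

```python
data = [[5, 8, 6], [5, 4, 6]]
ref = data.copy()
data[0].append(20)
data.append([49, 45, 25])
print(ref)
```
[[5, 8, 6, 20], [5, 4, 6]]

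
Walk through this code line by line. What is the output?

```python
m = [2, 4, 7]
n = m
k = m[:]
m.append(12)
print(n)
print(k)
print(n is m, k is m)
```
[2, 4, 7, 12]
[2, 4, 7]
True False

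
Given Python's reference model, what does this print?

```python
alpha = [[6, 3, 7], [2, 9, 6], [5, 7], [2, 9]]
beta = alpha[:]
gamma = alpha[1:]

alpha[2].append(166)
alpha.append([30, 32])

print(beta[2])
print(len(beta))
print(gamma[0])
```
[5, 7, 166]
4
[2, 9, 6]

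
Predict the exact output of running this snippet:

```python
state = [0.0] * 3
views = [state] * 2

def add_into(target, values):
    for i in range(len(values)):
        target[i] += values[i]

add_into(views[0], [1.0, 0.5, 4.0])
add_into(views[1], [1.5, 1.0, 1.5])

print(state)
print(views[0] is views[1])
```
[2.5, 1.5, 5.5]
True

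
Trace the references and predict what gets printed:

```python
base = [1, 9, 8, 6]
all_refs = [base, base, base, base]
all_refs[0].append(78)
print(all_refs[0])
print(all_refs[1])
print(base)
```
[1, 9, 8, 6, 78]
[1, 9, 8, 6, 78]
[1, 9, 8, 6, 78]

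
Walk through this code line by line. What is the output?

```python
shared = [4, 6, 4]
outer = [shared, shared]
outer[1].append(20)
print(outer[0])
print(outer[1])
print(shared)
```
[4, 6, 4, 20]
[4, 6, 4, 20]
[4, 6, 4, 20]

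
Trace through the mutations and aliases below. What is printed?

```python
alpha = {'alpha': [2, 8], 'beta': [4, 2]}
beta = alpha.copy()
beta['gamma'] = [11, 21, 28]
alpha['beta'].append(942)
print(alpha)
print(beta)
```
{'alpha': [2, 8], 'beta': [4, 2, 942]}
{'alpha': [2, 8], 'beta': [4, 2, 942], 'gamma': [11, 21, 28]}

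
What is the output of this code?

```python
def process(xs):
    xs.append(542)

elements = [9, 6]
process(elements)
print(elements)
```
[9, 6, 542]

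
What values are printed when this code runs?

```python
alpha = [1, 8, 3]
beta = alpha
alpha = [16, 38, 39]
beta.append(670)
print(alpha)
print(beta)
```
[16, 38, 39]
[1, 8, 3, 670]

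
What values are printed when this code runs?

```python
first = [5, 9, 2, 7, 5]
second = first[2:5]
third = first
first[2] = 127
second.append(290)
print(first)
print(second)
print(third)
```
[5, 9, 127, 7, 5]
[2, 7, 5, 290]
[5, 9, 127, 7, 5]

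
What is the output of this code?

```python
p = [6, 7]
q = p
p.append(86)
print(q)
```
[6, 7, 86]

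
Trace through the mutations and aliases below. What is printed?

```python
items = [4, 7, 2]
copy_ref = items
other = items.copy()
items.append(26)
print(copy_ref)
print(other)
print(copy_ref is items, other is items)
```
[4, 7, 2, 26]
[4, 7, 2]
True False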